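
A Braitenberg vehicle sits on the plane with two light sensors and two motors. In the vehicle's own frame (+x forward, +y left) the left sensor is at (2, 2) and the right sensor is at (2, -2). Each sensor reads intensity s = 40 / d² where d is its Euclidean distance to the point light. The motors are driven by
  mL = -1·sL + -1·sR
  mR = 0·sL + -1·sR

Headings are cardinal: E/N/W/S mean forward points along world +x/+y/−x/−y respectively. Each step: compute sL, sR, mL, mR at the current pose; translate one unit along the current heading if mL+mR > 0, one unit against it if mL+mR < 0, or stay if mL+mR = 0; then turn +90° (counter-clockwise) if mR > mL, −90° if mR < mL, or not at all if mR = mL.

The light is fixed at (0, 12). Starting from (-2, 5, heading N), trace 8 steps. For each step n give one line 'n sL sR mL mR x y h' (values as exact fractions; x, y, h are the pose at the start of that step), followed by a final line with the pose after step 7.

n=0: pose=(-2,5,N); sL=40/41, sR=8/5; mL=-528/205, mR=-8/5; mL+mR=-856/205 → advance -1; mR−mL=40/41 → turn +1·90°
n=1: pose=(-2,4,W); sL=10/29, sR=10/13; mL=-420/377, mR=-10/13; mL+mR=-710/377 → advance -1; mR−mL=10/29 → turn +1·90°
n=2: pose=(-1,4,S); sL=40/101, sR=40/109; mL=-8400/11009, mR=-40/109; mL+mR=-12440/11009 → advance -1; mR−mL=40/101 → turn +1·90°
n=3: pose=(-1,5,E); sL=20/13, sR=20/41; mL=-1080/533, mR=-20/41; mL+mR=-1340/533 → advance -1; mR−mL=20/13 → turn +1·90°
n=4: pose=(-2,5,N); sL=40/41, sR=8/5; mL=-528/205, mR=-8/5; mL+mR=-856/205 → advance -1; mR−mL=40/41 → turn +1·90°
n=5: pose=(-2,4,W); sL=10/29, sR=10/13; mL=-420/377, mR=-10/13; mL+mR=-710/377 → advance -1; mR−mL=10/29 → turn +1·90°
n=6: pose=(-1,4,S); sL=40/101, sR=40/109; mL=-8400/11009, mR=-40/109; mL+mR=-12440/11009 → advance -1; mR−mL=40/101 → turn +1·90°
n=7: pose=(-1,5,E); sL=20/13, sR=20/41; mL=-1080/533, mR=-20/41; mL+mR=-1340/533 → advance -1; mR−mL=20/13 → turn +1·90°

0 40/41 8/5 -528/205 -8/5 -2 5 N
1 10/29 10/13 -420/377 -10/13 -2 4 W
2 40/101 40/109 -8400/11009 -40/109 -1 4 S
3 20/13 20/41 -1080/533 -20/41 -1 5 E
4 40/41 8/5 -528/205 -8/5 -2 5 N
5 10/29 10/13 -420/377 -10/13 -2 4 W
6 40/101 40/109 -8400/11009 -40/109 -1 4 S
7 20/13 20/41 -1080/533 -20/41 -1 5 E
final -2 5 N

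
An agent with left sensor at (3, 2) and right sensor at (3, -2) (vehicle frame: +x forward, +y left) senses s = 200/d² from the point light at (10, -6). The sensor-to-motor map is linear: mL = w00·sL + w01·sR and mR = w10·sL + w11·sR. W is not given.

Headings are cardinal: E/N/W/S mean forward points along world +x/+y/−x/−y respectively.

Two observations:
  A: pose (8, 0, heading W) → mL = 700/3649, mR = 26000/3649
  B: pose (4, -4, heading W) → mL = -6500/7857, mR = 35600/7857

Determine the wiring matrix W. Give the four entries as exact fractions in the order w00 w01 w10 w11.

obs A: pose=(8,0,W) → sL=200/41, sR=200/89, mL=700/3649, mR=26000/3649
obs B: pose=(4,-4,W) → sL=200/81, sR=200/97, mL=-6500/7857, mR=35600/7857
sensor matrix S = [[200/41, 200/89], [200/81, 200/97]]; det S = 129280000/28670193
solve [mL_A; mL_B] = S·[w00; w01] and [mR_A; mR_B] = S·[w10; w11]:
  w00 = 1/2, w01 = -1, w10 = 1, w11 = 1

1/2 -1 1 1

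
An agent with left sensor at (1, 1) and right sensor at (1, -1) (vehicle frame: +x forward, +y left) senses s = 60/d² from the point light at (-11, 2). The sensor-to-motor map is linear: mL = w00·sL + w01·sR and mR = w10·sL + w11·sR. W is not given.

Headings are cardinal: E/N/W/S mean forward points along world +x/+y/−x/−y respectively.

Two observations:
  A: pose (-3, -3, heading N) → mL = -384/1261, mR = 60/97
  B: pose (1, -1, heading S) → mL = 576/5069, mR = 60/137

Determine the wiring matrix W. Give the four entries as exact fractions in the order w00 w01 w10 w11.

obs A: pose=(-3,-3,N) → sL=12/13, sR=60/97, mL=-384/1261, mR=60/97
obs B: pose=(1,-1,S) → sL=12/37, sR=60/137, mL=576/5069, mR=60/137
sensor matrix S = [[12/13, 60/97], [12/37, 60/137]]; det S = 1301760/6392009
solve [mL_A; mL_B] = S·[w00; w01] and [mR_A; mR_B] = S·[w10; w11]:
  w00 = -1, w01 = 1, w10 = 0, w11 = 1

-1 1 0 1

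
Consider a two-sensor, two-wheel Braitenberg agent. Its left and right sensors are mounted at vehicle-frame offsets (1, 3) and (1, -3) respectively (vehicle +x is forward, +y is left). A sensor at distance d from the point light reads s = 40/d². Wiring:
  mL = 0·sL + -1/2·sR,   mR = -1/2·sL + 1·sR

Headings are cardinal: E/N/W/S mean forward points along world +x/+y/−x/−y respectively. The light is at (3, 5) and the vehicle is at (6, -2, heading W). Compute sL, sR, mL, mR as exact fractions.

5/13 2 -1 47/26

left sensor world pos  = (5, -5); dL² = 104
right sensor world pos = (5, 1); dR² = 20
sL = 40/104 = 5/13
sR = 40/20 = 2
mL = 0·sL + -1/2·sR = -1
mR = -1/2·sL + 1·sR = 47/26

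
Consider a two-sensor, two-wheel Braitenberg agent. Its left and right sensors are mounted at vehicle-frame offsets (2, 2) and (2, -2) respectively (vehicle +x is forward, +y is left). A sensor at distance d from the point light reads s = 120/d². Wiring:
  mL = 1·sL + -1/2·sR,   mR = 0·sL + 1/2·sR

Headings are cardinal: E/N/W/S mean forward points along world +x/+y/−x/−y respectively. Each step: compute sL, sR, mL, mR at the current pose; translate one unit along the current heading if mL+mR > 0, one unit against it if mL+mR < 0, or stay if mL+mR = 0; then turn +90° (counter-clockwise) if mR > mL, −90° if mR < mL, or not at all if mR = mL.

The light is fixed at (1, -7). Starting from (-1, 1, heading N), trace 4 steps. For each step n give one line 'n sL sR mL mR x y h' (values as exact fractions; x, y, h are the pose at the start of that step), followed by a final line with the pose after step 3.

n=0: pose=(-1,1,N); sL=30/29, sR=6/5; mL=63/145, mR=3/5; mL+mR=30/29 → advance +1; mR−mL=24/145 → turn +1·90°
n=1: pose=(-1,2,W); sL=24/13, sR=120/137; mL=2508/1781, mR=60/137; mL+mR=24/13 → advance +1; mR−mL=-1728/1781 → turn -1·90°
n=2: pose=(-2,2,N); sL=60/73, sR=60/61; mL=1470/4453, mR=30/61; mL+mR=60/73 → advance +1; mR−mL=720/4453 → turn +1·90°
n=3: pose=(-2,3,W); sL=120/89, sR=120/169; mL=14940/15041, mR=60/169; mL+mR=120/89 → advance +1; mR−mL=-9600/15041 → turn -1·90°

0 30/29 6/5 63/145 3/5 -1 1 N
1 24/13 120/137 2508/1781 60/137 -1 2 W
2 60/73 60/61 1470/4453 30/61 -2 2 N
3 120/89 120/169 14940/15041 60/169 -2 3 W
final -3 3 N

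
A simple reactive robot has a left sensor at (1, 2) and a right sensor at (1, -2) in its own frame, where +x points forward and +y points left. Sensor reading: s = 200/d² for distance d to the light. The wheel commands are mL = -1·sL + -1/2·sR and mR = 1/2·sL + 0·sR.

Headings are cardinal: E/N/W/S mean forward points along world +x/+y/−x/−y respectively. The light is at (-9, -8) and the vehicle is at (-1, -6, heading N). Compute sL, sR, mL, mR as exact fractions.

left sensor world pos  = (-3, -5); dL² = 45
right sensor world pos = (1, -5); dR² = 109
sL = 200/45 = 40/9
sR = 200/109 = 200/109
mL = -1·sL + -1/2·sR = -5260/981
mR = 1/2·sL + 0·sR = 20/9

40/9 200/109 -5260/981 20/9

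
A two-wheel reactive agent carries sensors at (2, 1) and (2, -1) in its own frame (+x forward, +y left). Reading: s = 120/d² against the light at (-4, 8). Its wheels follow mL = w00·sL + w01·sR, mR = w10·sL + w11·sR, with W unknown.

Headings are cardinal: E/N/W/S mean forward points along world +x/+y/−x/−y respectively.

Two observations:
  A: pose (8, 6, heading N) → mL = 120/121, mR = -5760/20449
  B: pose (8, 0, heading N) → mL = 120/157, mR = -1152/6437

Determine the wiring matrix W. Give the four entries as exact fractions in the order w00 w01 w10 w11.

obs A: pose=(8,6,N) → sL=120/121, sR=120/169, mL=120/121, mR=-5760/20449
obs B: pose=(8,0,N) → sL=120/157, sR=24/41, mL=120/157, mR=-1152/6437
sensor matrix S = [[120/121, 120/169], [120/157, 24/41]]; det S = 4976640/131630213
solve [mL_A; mL_B] = S·[w00; w01] and [mR_A; mR_B] = S·[w10; w11]:
  w00 = 1, w01 = 0, w10 = -1, w11 = 1

1 0 -1 1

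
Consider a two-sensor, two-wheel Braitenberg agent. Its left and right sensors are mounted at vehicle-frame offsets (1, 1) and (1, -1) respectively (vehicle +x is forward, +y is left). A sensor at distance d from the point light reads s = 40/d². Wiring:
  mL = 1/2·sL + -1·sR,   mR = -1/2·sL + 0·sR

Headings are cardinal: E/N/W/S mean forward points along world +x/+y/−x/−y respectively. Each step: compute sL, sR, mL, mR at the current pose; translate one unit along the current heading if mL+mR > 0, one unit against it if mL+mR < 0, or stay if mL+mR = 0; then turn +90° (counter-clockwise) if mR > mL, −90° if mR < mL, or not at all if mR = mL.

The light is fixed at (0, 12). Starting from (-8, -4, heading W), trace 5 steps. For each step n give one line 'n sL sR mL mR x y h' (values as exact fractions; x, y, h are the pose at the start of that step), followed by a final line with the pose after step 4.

n=0: pose=(-8,-4,W); sL=4/37, sR=20/153; mL=-434/5661, mR=-2/37; mL+mR=-20/153 → advance -1; mR−mL=128/5661 → turn +1·90°
n=1: pose=(-7,-4,S); sL=8/65, sR=40/353; mL=-1188/22945, mR=-4/65; mL+mR=-40/353 → advance -1; mR−mL=-224/22945 → turn -1·90°
n=2: pose=(-7,-3,W); sL=1/8, sR=2/13; mL=-19/208, mR=-1/16; mL+mR=-2/13 → advance -1; mR−mL=3/104 → turn +1·90°
n=3: pose=(-6,-3,S); sL=40/281, sR=8/61; mL=-1028/17141, mR=-20/281; mL+mR=-8/61 → advance -1; mR−mL=-192/17141 → turn -1·90°
n=4: pose=(-6,-2,W); sL=20/137, sR=20/109; mL=-1650/14933, mR=-10/137; mL+mR=-20/109 → advance -1; mR−mL=560/14933 → turn +1·90°

0 4/37 20/153 -434/5661 -2/37 -8 -4 W
1 8/65 40/353 -1188/22945 -4/65 -7 -4 S
2 1/8 2/13 -19/208 -1/16 -7 -3 W
3 40/281 8/61 -1028/17141 -20/281 -6 -3 S
4 20/137 20/109 -1650/14933 -10/137 -6 -2 W
final -5 -2 S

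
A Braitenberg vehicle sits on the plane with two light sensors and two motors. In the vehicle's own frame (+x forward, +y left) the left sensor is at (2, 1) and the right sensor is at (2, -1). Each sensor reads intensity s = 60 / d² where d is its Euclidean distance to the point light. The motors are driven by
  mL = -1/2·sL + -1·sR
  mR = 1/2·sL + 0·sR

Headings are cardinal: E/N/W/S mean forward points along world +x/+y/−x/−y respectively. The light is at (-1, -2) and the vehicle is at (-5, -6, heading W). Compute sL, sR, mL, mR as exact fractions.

left sensor world pos  = (-7, -7); dL² = 61
right sensor world pos = (-7, -5); dR² = 45
sL = 60/61 = 60/61
sR = 60/45 = 4/3
mL = -1/2·sL + -1·sR = -334/183
mR = 1/2·sL + 0·sR = 30/61

60/61 4/3 -334/183 30/61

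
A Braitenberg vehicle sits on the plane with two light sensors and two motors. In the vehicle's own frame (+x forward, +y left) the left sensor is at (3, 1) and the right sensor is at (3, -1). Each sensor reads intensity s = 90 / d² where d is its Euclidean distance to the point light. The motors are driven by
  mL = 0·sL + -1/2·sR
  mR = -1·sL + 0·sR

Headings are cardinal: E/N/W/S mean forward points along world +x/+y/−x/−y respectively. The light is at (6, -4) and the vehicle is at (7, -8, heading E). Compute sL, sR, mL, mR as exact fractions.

left sensor world pos  = (10, -7); dL² = 25
right sensor world pos = (10, -9); dR² = 41
sL = 90/25 = 18/5
sR = 90/41 = 90/41
mL = 0·sL + -1/2·sR = -45/41
mR = -1·sL + 0·sR = -18/5

18/5 90/41 -45/41 -18/5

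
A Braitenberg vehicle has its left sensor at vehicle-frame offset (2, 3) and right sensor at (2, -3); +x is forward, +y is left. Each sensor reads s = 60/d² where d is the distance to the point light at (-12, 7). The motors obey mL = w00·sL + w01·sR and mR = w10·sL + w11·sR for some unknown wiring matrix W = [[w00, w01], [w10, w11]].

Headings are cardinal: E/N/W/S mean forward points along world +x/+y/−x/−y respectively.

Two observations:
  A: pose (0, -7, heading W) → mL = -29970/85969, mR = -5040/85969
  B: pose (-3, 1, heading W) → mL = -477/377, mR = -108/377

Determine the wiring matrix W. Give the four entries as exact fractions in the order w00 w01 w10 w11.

-1/2 -1 1/2 -1/2

obs A: pose=(0,-7,W) → sL=60/389, sR=60/221, mL=-29970/85969, mR=-5040/85969
obs B: pose=(-3,1,W) → sL=6/13, sR=30/29, mL=-477/377, mR=-108/377
sensor matrix S = [[60/389, 60/221], [6/13, 30/29]]; det S = 1110240/32410313
solve [mL_A; mL_B] = S·[w00; w01] and [mR_A; mR_B] = S·[w10; w11]:
  w00 = -1/2, w01 = -1, w10 = 1/2, w11 = -1/2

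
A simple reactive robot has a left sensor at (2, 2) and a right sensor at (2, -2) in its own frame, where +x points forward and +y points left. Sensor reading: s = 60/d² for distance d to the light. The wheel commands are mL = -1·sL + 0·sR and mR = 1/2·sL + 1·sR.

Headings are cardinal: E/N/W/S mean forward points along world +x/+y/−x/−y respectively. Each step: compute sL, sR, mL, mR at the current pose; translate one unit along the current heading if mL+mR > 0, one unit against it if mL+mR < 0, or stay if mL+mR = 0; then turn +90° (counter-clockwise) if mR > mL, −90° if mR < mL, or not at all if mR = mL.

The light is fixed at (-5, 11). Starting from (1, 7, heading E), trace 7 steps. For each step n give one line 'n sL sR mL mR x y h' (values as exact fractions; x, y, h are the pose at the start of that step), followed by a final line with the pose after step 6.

n=0: pose=(1,7,E); sL=15/17, sR=3/5; mL=-15/17, mR=177/170; mL+mR=27/170 → advance +1; mR−mL=327/170 → turn +1·90°
n=1: pose=(2,7,N); sL=60/29, sR=12/17; mL=-60/29, mR=858/493; mL+mR=-162/493 → advance -1; mR−mL=1878/493 → turn +1·90°
n=2: pose=(2,6,W); sL=30/37, sR=30/17; mL=-30/37, mR=1365/629; mL+mR=855/629 → advance +1; mR−mL=1875/629 → turn +1·90°
n=3: pose=(1,6,S); sL=60/113, sR=12/13; mL=-60/113, mR=1746/1469; mL+mR=966/1469 → advance +1; mR−mL=2526/1469 → turn +1·90°
n=4: pose=(1,5,E); sL=3/4, sR=15/32; mL=-3/4, mR=27/32; mL+mR=3/32 → advance +1; mR−mL=51/32 → turn +1·90°
n=5: pose=(2,5,N); sL=60/41, sR=60/97; mL=-60/41, mR=5370/3977; mL+mR=-450/3977 → advance -1; mR−mL=11190/3977 → turn +1·90°
n=6: pose=(2,4,W); sL=30/53, sR=6/5; mL=-30/53, mR=393/265; mL+mR=243/265 → advance +1; mR−mL=543/265 → turn +1·90°

0 15/17 3/5 -15/17 177/170 1 7 E
1 60/29 12/17 -60/29 858/493 2 7 N
2 30/37 30/17 -30/37 1365/629 2 6 W
3 60/113 12/13 -60/113 1746/1469 1 6 S
4 3/4 15/32 -3/4 27/32 1 5 E
5 60/41 60/97 -60/41 5370/3977 2 5 N
6 30/53 6/5 -30/53 393/265 2 4 W
final 1 4 S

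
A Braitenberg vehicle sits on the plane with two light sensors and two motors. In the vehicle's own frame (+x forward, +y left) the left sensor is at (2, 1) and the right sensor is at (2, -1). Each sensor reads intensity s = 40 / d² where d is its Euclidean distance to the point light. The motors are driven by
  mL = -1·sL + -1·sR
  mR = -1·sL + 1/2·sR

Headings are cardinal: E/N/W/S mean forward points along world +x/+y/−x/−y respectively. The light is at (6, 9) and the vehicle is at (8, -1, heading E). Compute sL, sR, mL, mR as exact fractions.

40/97 40/137 -9360/13289 -3540/13289

left sensor world pos  = (10, 0); dL² = 97
right sensor world pos = (10, -2); dR² = 137
sL = 40/97 = 40/97
sR = 40/137 = 40/137
mL = -1·sL + -1·sR = -9360/13289
mR = -1·sL + 1/2·sR = -3540/13289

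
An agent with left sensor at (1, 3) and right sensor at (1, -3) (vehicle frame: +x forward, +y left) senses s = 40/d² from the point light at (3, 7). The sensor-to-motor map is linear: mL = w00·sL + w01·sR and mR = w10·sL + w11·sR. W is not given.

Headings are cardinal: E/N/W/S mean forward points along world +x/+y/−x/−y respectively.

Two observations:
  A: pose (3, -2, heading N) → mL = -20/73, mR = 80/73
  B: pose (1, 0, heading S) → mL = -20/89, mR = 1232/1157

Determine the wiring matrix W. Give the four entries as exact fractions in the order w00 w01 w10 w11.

0 -1/2 1 1

obs A: pose=(3,-2,N) → sL=40/73, sR=40/73, mL=-20/73, mR=80/73
obs B: pose=(1,0,S) → sL=8/13, sR=40/89, mL=-20/89, mR=1232/1157
sensor matrix S = [[40/73, 40/73], [8/13, 40/89]]; det S = -7680/84461
solve [mL_A; mL_B] = S·[w00; w01] and [mR_A; mR_B] = S·[w10; w11]:
  w00 = 0, w01 = -1/2, w10 = 1, w11 = 1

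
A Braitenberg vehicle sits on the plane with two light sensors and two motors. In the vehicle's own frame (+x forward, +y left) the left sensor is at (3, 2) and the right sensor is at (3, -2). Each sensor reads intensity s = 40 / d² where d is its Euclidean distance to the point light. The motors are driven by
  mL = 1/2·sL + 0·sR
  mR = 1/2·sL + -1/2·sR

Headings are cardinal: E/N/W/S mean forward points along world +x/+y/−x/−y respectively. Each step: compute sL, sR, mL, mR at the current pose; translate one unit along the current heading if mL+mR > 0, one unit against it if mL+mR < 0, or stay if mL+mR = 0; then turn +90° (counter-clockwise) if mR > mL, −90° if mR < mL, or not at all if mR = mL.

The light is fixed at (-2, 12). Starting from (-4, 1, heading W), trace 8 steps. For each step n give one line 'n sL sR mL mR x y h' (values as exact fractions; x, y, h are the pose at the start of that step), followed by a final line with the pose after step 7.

0 20/97 20/53 10/97 -440/5141 -4 1 W
1 40/89 8/13 20/89 -96/1157 -5 1 N
2 5/8 5/18 5/16 25/144 -5 2 E
3 40/169 8/37 20/169 64/6253 -4 2 S
4 20/97 20/53 10/97 -440/5141 -4 1 W
5 40/89 8/13 20/89 -96/1157 -5 1 N
6 5/8 5/18 5/16 25/144 -5 2 E
7 40/169 8/37 20/169 64/6253 -4 2 S
final -4 1 W

n=0: pose=(-4,1,W); sL=20/97, sR=20/53; mL=10/97, mR=-440/5141; mL+mR=90/5141 → advance +1; mR−mL=-10/53 → turn -1·90°
n=1: pose=(-5,1,N); sL=40/89, sR=8/13; mL=20/89, mR=-96/1157; mL+mR=164/1157 → advance +1; mR−mL=-4/13 → turn -1·90°
n=2: pose=(-5,2,E); sL=5/8, sR=5/18; mL=5/16, mR=25/144; mL+mR=35/72 → advance +1; mR−mL=-5/36 → turn -1·90°
n=3: pose=(-4,2,S); sL=40/169, sR=8/37; mL=20/169, mR=64/6253; mL+mR=804/6253 → advance +1; mR−mL=-4/37 → turn -1·90°
n=4: pose=(-4,1,W); sL=20/97, sR=20/53; mL=10/97, mR=-440/5141; mL+mR=90/5141 → advance +1; mR−mL=-10/53 → turn -1·90°
n=5: pose=(-5,1,N); sL=40/89, sR=8/13; mL=20/89, mR=-96/1157; mL+mR=164/1157 → advance +1; mR−mL=-4/13 → turn -1·90°
n=6: pose=(-5,2,E); sL=5/8, sR=5/18; mL=5/16, mR=25/144; mL+mR=35/72 → advance +1; mR−mL=-5/36 → turn -1·90°
n=7: pose=(-4,2,S); sL=40/169, sR=8/37; mL=20/169, mR=64/6253; mL+mR=804/6253 → advance +1; mR−mL=-4/37 → turn -1·90°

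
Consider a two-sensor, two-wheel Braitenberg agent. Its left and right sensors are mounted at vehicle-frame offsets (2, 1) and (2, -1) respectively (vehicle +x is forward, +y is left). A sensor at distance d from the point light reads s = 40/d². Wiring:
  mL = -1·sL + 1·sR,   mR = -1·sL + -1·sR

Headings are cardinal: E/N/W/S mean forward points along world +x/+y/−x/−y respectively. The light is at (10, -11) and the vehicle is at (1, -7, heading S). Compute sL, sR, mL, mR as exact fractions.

10/17 5/13 -45/221 -215/221

left sensor world pos  = (2, -9); dL² = 68
right sensor world pos = (0, -9); dR² = 104
sL = 40/68 = 10/17
sR = 40/104 = 5/13
mL = -1·sL + 1·sR = -45/221
mR = -1·sL + -1·sR = -215/221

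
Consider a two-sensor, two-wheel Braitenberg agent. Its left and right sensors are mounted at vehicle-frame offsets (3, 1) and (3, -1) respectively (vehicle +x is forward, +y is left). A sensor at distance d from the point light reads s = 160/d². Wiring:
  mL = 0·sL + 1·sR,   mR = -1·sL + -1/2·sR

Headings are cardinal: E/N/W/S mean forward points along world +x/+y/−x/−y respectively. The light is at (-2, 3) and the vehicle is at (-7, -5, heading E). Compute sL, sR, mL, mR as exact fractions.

left sensor world pos  = (-4, -4); dL² = 53
right sensor world pos = (-4, -6); dR² = 85
sL = 160/53 = 160/53
sR = 160/85 = 32/17
mL = 0·sL + 1·sR = 32/17
mR = -1·sL + -1/2·sR = -3568/901

160/53 32/17 32/17 -3568/901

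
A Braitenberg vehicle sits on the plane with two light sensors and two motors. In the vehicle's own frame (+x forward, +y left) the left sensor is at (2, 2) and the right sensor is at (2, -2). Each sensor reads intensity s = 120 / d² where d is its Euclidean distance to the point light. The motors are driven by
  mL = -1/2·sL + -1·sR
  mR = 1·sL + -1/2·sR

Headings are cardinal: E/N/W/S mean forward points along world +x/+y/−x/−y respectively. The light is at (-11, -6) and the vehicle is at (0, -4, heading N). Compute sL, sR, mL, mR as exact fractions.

120/97 24/37 -4548/3589 3276/3589

left sensor world pos  = (-2, -2); dL² = 97
right sensor world pos = (2, -2); dR² = 185
sL = 120/97 = 120/97
sR = 120/185 = 24/37
mL = -1/2·sL + -1·sR = -4548/3589
mR = 1·sL + -1/2·sR = 3276/3589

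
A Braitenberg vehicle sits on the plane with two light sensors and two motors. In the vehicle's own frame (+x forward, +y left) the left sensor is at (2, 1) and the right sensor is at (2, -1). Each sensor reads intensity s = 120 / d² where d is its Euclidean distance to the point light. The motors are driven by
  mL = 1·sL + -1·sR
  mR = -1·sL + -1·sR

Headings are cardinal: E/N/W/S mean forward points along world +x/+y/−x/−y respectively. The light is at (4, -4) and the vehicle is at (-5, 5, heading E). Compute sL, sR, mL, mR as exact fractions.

120/149 120/113 -4320/16837 -31440/16837

left sensor world pos  = (-3, 6); dL² = 149
right sensor world pos = (-3, 4); dR² = 113
sL = 120/149 = 120/149
sR = 120/113 = 120/113
mL = 1·sL + -1·sR = -4320/16837
mR = -1·sL + -1·sR = -31440/16837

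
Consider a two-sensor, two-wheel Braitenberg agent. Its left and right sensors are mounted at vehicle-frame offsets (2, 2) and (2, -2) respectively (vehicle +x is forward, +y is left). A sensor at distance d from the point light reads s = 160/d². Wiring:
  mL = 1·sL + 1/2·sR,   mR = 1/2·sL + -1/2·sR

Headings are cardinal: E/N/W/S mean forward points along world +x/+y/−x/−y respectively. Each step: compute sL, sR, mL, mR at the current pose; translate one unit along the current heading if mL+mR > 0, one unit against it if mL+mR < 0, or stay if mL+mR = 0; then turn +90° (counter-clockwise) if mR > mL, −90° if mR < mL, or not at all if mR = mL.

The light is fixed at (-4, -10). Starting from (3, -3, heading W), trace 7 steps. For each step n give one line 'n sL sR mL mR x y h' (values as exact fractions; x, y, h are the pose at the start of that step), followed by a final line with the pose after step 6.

n=0: pose=(3,-3,W); sL=16/5, sR=80/53; mL=1048/265, mR=224/265; mL+mR=24/5 → advance +1; mR−mL=-824/265 → turn -1·90°
n=1: pose=(2,-3,N); sL=160/97, sR=32/29; mL=6192/2813, mR=768/2813; mL+mR=240/97 → advance +1; mR−mL=-5424/2813 → turn -1·90°
n=2: pose=(2,-2,E); sL=40/41, sR=8/5; mL=364/205, mR=-64/205; mL+mR=60/41 → advance +1; mR−mL=-428/205 → turn -1·90°
n=3: pose=(3,-2,S); sL=160/117, sR=160/61; mL=19120/7137, mR=-4480/7137; mL+mR=80/39 → advance +1; mR−mL=-23600/7137 → turn -1·90°
n=4: pose=(3,-3,W); sL=16/5, sR=80/53; mL=1048/265, mR=224/265; mL+mR=24/5 → advance +1; mR−mL=-824/265 → turn -1·90°
n=5: pose=(2,-3,N); sL=160/97, sR=32/29; mL=6192/2813, mR=768/2813; mL+mR=240/97 → advance +1; mR−mL=-5424/2813 → turn -1·90°
n=6: pose=(2,-2,E); sL=40/41, sR=8/5; mL=364/205, mR=-64/205; mL+mR=60/41 → advance +1; mR−mL=-428/205 → turn -1·90°

0 16/5 80/53 1048/265 224/265 3 -3 W
1 160/97 32/29 6192/2813 768/2813 2 -3 N
2 40/41 8/5 364/205 -64/205 2 -2 E
3 160/117 160/61 19120/7137 -4480/7137 3 -2 S
4 16/5 80/53 1048/265 224/265 3 -3 W
5 160/97 32/29 6192/2813 768/2813 2 -3 N
6 40/41 8/5 364/205 -64/205 2 -2 E
final 3 -2 S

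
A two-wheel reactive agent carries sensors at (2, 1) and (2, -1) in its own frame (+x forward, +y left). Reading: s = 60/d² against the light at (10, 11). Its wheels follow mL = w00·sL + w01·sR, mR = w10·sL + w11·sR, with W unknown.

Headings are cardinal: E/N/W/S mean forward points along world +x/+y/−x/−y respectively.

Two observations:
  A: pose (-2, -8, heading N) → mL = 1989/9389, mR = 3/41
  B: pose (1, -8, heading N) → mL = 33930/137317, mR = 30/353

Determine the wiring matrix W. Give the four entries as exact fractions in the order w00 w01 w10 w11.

1/2 1 0 1/2

obs A: pose=(-2,-8,N) → sL=30/229, sR=6/41, mL=1989/9389, mR=3/41
obs B: pose=(1,-8,N) → sL=60/389, sR=60/353, mL=33930/137317, mR=30/353
sensor matrix S = [[30/229, 6/41], [60/389, 60/353]]; det S = -393120/1289269313
solve [mL_A; mL_B] = S·[w00; w01] and [mR_A; mR_B] = S·[w10; w11]:
  w00 = 1/2, w01 = 1, w10 = 0, w11 = 1/2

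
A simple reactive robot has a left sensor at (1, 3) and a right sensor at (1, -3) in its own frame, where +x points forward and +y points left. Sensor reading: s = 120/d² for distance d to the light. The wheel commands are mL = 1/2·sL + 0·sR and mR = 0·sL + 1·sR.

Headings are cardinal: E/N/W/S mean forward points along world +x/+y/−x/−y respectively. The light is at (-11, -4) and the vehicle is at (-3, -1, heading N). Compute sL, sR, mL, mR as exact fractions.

120/41 120/137 60/41 120/137

left sensor world pos  = (-6, 0); dL² = 41
right sensor world pos = (0, 0); dR² = 137
sL = 120/41 = 120/41
sR = 120/137 = 120/137
mL = 1/2·sL + 0·sR = 60/41
mR = 0·sL + 1·sR = 120/137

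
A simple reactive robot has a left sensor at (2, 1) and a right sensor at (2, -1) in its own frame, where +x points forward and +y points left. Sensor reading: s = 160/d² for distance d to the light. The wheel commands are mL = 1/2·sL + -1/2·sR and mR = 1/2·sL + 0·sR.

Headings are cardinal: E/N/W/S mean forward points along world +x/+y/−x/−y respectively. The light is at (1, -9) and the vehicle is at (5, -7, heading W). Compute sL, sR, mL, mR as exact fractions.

left sensor world pos  = (3, -8); dL² = 5
right sensor world pos = (3, -6); dR² = 13
sL = 160/5 = 32
sR = 160/13 = 160/13
mL = 1/2·sL + -1/2·sR = 128/13
mR = 1/2·sL + 0·sR = 16

32 160/13 128/13 16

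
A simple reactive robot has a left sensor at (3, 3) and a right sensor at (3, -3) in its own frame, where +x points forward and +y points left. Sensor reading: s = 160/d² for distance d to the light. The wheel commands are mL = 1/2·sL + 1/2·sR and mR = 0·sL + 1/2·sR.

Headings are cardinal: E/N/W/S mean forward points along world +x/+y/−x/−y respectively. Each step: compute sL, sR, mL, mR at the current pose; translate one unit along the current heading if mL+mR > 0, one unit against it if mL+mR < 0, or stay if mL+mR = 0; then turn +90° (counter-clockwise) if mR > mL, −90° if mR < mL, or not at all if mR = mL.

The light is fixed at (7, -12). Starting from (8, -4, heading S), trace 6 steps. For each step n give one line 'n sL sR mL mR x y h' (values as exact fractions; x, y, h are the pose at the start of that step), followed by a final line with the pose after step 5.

0 160/41 160/29 5600/1189 80/29 8 -4 S
1 8 20/13 62/13 10/13 8 -5 W
2 160/109 160/109 160/109 80/109 7 -5 N
3 16/13 80/17 656/221 40/17 7 -4 E
4 160/41 160/29 5600/1189 80/29 8 -4 S
5 8 20/13 62/13 10/13 8 -5 W
final 7 -5 N

n=0: pose=(8,-4,S); sL=160/41, sR=160/29; mL=5600/1189, mR=80/29; mL+mR=8880/1189 → advance +1; mR−mL=-80/41 → turn -1·90°
n=1: pose=(8,-5,W); sL=8, sR=20/13; mL=62/13, mR=10/13; mL+mR=72/13 → advance +1; mR−mL=-4 → turn -1·90°
n=2: pose=(7,-5,N); sL=160/109, sR=160/109; mL=160/109, mR=80/109; mL+mR=240/109 → advance +1; mR−mL=-80/109 → turn -1·90°
n=3: pose=(7,-4,E); sL=16/13, sR=80/17; mL=656/221, mR=40/17; mL+mR=1176/221 → advance +1; mR−mL=-8/13 → turn -1·90°
n=4: pose=(8,-4,S); sL=160/41, sR=160/29; mL=5600/1189, mR=80/29; mL+mR=8880/1189 → advance +1; mR−mL=-80/41 → turn -1·90°
n=5: pose=(8,-5,W); sL=8, sR=20/13; mL=62/13, mR=10/13; mL+mR=72/13 → advance +1; mR−mL=-4 → turn -1·90°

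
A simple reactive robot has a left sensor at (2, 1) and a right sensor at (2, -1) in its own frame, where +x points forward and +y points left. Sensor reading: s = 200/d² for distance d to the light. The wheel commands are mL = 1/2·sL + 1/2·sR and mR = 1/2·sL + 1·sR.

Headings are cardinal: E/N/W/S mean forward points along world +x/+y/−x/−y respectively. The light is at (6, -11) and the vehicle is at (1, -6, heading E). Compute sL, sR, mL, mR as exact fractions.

40/9 8 56/9 92/9

left sensor world pos  = (3, -5); dL² = 45
right sensor world pos = (3, -7); dR² = 25
sL = 200/45 = 40/9
sR = 200/25 = 8
mL = 1/2·sL + 1/2·sR = 56/9
mR = 1/2·sL + 1·sR = 92/9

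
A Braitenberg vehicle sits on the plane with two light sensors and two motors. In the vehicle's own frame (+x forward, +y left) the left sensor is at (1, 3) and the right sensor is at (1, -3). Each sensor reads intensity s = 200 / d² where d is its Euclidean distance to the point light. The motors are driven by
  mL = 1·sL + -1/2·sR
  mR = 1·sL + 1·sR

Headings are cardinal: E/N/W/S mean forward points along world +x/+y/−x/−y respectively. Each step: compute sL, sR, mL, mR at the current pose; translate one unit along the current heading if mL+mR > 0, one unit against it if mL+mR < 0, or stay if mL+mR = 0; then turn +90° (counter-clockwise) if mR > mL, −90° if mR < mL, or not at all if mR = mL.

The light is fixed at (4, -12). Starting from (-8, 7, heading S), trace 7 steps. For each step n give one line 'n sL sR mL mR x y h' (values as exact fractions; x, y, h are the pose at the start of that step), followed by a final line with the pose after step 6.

0 40/81 200/549 1540/4941 4240/4941 -8 7 S
1 100/281 100/173 3250/48613 45400/48613 -8 6 E
2 200/557 8/17 1172/9469 7856/9469 -7 6 N
3 1/2 50/157 107/314 257/314 -7 7 W
4 40/81 200/549 1540/4941 4240/4941 -8 7 S
5 100/281 100/173 3250/48613 45400/48613 -8 6 E
6 200/557 8/17 1172/9469 7856/9469 -7 6 N
final -7 7 W

n=0: pose=(-8,7,S); sL=40/81, sR=200/549; mL=1540/4941, mR=4240/4941; mL+mR=5780/4941 → advance +1; mR−mL=100/183 → turn +1·90°
n=1: pose=(-8,6,E); sL=100/281, sR=100/173; mL=3250/48613, mR=45400/48613; mL+mR=48650/48613 → advance +1; mR−mL=150/173 → turn +1·90°
n=2: pose=(-7,6,N); sL=200/557, sR=8/17; mL=1172/9469, mR=7856/9469; mL+mR=9028/9469 → advance +1; mR−mL=12/17 → turn +1·90°
n=3: pose=(-7,7,W); sL=1/2, sR=50/157; mL=107/314, mR=257/314; mL+mR=182/157 → advance +1; mR−mL=75/157 → turn +1·90°
n=4: pose=(-8,7,S); sL=40/81, sR=200/549; mL=1540/4941, mR=4240/4941; mL+mR=5780/4941 → advance +1; mR−mL=100/183 → turn +1·90°
n=5: pose=(-8,6,E); sL=100/281, sR=100/173; mL=3250/48613, mR=45400/48613; mL+mR=48650/48613 → advance +1; mR−mL=150/173 → turn +1·90°
n=6: pose=(-7,6,N); sL=200/557, sR=8/17; mL=1172/9469, mR=7856/9469; mL+mR=9028/9469 → advance +1; mR−mL=12/17 → turn +1·90°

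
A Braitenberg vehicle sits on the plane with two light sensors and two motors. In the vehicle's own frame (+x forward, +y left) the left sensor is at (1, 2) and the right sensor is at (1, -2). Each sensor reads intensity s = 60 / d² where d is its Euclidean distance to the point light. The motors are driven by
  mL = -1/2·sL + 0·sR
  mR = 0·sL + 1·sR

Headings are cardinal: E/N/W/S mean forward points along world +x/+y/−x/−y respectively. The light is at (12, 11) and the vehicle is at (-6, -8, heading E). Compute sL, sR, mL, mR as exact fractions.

30/289 6/73 -15/289 6/73

left sensor world pos  = (-5, -6); dL² = 578
right sensor world pos = (-5, -10); dR² = 730
sL = 60/578 = 30/289
sR = 60/730 = 6/73
mL = -1/2·sL + 0·sR = -15/289
mR = 0·sL + 1·sR = 6/73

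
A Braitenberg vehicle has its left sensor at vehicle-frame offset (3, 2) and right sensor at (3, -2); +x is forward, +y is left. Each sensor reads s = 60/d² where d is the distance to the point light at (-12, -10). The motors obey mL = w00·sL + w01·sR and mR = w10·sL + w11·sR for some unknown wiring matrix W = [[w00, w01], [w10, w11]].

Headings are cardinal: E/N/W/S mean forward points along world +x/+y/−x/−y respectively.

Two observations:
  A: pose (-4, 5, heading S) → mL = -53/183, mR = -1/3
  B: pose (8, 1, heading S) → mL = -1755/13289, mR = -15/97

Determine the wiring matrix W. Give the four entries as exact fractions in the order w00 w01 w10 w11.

-1/2 -1/2 0 -1

obs A: pose=(-4,5,S) → sL=15/61, sR=1/3, mL=-53/183, mR=-1/3
obs B: pose=(8,1,S) → sL=15/137, sR=15/97, mL=-1755/13289, mR=-15/97
sensor matrix S = [[15/61, 1/3], [15/137, 15/97]]; det S = 1240/810629
solve [mL_A; mL_B] = S·[w00; w01] and [mR_A; mR_B] = S·[w10; w11]:
  w00 = -1/2, w01 = -1/2, w10 = 0, w11 = -1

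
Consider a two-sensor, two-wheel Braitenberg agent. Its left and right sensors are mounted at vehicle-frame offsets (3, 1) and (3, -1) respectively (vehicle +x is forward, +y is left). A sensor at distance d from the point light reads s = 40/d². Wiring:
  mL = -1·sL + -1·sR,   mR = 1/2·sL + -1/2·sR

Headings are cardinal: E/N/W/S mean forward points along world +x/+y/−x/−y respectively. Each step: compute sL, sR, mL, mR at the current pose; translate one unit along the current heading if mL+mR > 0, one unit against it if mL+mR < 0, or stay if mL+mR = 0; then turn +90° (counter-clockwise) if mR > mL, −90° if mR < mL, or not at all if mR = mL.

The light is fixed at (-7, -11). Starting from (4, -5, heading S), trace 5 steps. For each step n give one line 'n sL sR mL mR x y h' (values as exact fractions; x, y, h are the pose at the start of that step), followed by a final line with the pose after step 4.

n=0: pose=(4,-5,S); sL=40/153, sR=40/109; mL=-10480/16677, mR=-880/16677; mL+mR=-11360/16677 → advance -1; mR−mL=3200/5559 → turn +1·90°
n=1: pose=(4,-4,E); sL=2/13, sR=5/29; mL=-123/377, mR=-7/754; mL+mR=-253/754 → advance -1; mR−mL=239/754 → turn +1·90°
n=2: pose=(3,-4,N); sL=40/181, sR=40/221; mL=-16080/40001, mR=800/40001; mL+mR=-15280/40001 → advance -1; mR−mL=16880/40001 → turn +1·90°
n=3: pose=(3,-5,W); sL=20/37, sR=20/49; mL=-1720/1813, mR=120/1813; mL+mR=-1600/1813 → advance -1; mR−mL=1840/1813 → turn +1·90°
n=4: pose=(4,-5,S); sL=40/153, sR=40/109; mL=-10480/16677, mR=-880/16677; mL+mR=-11360/16677 → advance -1; mR−mL=3200/5559 → turn +1·90°

0 40/153 40/109 -10480/16677 -880/16677 4 -5 S
1 2/13 5/29 -123/377 -7/754 4 -4 E
2 40/181 40/221 -16080/40001 800/40001 3 -4 N
3 20/37 20/49 -1720/1813 120/1813 3 -5 W
4 40/153 40/109 -10480/16677 -880/16677 4 -5 S
final 4 -4 E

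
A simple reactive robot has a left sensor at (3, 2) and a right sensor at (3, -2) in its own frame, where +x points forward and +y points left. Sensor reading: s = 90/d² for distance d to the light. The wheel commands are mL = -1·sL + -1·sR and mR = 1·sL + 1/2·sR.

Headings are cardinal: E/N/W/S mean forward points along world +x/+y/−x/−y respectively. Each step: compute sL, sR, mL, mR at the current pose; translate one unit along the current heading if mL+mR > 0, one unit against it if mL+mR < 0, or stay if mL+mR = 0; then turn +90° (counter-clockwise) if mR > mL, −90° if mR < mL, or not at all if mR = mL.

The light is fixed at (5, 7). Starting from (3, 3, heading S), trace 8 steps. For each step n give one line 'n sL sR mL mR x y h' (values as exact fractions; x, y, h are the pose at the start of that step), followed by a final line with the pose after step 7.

n=0: pose=(3,3,S); sL=90/49, sR=18/13; mL=-2052/637, mR=1611/637; mL+mR=-9/13 → advance -1; mR−mL=3663/637 → turn +1·90°
n=1: pose=(3,4,E); sL=45, sR=45/13; mL=-630/13, mR=1215/26; mL+mR=-45/26 → advance -1; mR−mL=2475/26 → turn +1·90°
n=2: pose=(2,4,N); sL=18/5, sR=90; mL=-468/5, mR=243/5; mL+mR=-45 → advance -1; mR−mL=711/5 → turn +1·90°
n=3: pose=(2,3,W); sL=5/4, sR=9/4; mL=-7/2, mR=19/8; mL+mR=-9/8 → advance -1; mR−mL=47/8 → turn +1·90°
n=4: pose=(3,3,S); sL=90/49, sR=18/13; mL=-2052/637, mR=1611/637; mL+mR=-9/13 → advance -1; mR−mL=3663/637 → turn +1·90°
n=5: pose=(3,4,E); sL=45, sR=45/13; mL=-630/13, mR=1215/26; mL+mR=-45/26 → advance -1; mR−mL=2475/26 → turn +1·90°
n=6: pose=(2,4,N); sL=18/5, sR=90; mL=-468/5, mR=243/5; mL+mR=-45 → advance -1; mR−mL=711/5 → turn +1·90°
n=7: pose=(2,3,W); sL=5/4, sR=9/4; mL=-7/2, mR=19/8; mL+mR=-9/8 → advance -1; mR−mL=47/8 → turn +1·90°

0 90/49 18/13 -2052/637 1611/637 3 3 S
1 45 45/13 -630/13 1215/26 3 4 E
2 18/5 90 -468/5 243/5 2 4 N
3 5/4 9/4 -7/2 19/8 2 3 W
4 90/49 18/13 -2052/637 1611/637 3 3 S
5 45 45/13 -630/13 1215/26 3 4 E
6 18/5 90 -468/5 243/5 2 4 N
7 5/4 9/4 -7/2 19/8 2 3 W
final 3 3 S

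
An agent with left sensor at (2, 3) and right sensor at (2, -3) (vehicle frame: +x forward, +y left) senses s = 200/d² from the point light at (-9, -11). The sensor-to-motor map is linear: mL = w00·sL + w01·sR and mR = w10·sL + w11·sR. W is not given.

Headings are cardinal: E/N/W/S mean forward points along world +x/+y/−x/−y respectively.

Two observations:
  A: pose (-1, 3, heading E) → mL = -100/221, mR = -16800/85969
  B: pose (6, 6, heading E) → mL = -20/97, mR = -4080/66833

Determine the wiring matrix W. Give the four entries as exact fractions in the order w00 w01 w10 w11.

obs A: pose=(-1,3,E) → sL=200/389, sR=200/221, mL=-100/221, mR=-16800/85969
obs B: pose=(6,6,E) → sL=200/689, sR=40/97, mL=-20/97, mR=-4080/66833
sensor matrix S = [[200/389, 200/221], [200/689, 40/97]]; det S = -291168000/5745566177
solve [mL_A; mL_B] = S·[w00; w01] and [mR_A; mR_B] = S·[w10; w11]:
  w00 = 0, w01 = -1/2, w10 = 1/2, w11 = -1/2

0 -1/2 1/2 -1/2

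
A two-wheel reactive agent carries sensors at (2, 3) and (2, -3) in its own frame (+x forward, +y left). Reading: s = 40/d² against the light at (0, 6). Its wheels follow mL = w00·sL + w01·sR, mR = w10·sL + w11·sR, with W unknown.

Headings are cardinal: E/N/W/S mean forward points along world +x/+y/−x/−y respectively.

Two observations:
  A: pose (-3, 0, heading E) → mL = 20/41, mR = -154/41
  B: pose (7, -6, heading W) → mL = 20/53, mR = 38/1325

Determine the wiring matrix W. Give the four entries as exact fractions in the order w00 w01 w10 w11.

obs A: pose=(-3,0,E) → sL=4, sR=20/41, mL=20/41, mR=-154/41
obs B: pose=(7,-6,W) → sL=4/25, sR=20/53, mL=20/53, mR=38/1325
sensor matrix S = [[4, 20/41], [4/25, 20/53]]; det S = 15552/10865
solve [mL_A; mL_B] = S·[w00; w01] and [mR_A; mR_B] = S·[w10; w11]:
  w00 = 0, w01 = 1, w10 = -1, w11 = 1/2

0 1 -1 1/2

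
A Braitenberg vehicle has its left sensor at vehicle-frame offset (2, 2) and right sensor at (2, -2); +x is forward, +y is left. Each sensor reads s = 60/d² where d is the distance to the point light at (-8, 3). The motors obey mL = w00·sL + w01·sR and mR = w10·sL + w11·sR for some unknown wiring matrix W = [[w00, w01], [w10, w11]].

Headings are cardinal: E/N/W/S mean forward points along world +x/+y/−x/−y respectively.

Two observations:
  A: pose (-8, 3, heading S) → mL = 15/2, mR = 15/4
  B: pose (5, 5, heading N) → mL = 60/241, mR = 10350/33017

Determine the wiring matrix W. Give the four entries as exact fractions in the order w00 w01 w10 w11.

obs A: pose=(-8,3,S) → sL=15/2, sR=15/2, mL=15/2, mR=15/4
obs B: pose=(5,5,N) → sL=60/137, sR=60/241, mL=60/241, mR=10350/33017
sensor matrix S = [[15/2, 15/2], [60/137, 60/241]]; det S = -46800/33017
solve [mL_A; mL_B] = S·[w00; w01] and [mR_A; mR_B] = S·[w10; w11]:
  w00 = 0, w01 = 1, w10 = 1, w11 = -1/2

0 1 1 -1/2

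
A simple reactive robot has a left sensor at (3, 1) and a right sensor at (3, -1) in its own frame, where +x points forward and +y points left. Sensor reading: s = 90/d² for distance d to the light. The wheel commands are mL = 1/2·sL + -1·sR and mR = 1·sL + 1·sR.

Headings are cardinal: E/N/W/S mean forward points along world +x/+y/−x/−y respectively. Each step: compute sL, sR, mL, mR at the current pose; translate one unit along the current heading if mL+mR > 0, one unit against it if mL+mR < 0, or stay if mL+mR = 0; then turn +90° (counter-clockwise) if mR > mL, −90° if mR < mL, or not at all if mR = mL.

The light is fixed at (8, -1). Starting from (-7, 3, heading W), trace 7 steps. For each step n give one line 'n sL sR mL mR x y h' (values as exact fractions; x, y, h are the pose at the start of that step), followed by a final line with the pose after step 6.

0 10/37 90/349 -1585/12913 6820/12913 -7 3 W
1 45/113 9/29 -729/6554 2322/3277 -8 3 S
2 18/37 90/173 -1773/6401 6444/6401 -8 2 E
3 45/146 45/116 -495/2117 5895/8468 -7 2 N
4 10/37 90/349 -1585/12913 6820/12913 -7 3 W
5 45/113 9/29 -729/6554 2322/3277 -8 3 S
6 18/37 90/173 -1773/6401 6444/6401 -8 2 E
final -7 2 N

n=0: pose=(-7,3,W); sL=10/37, sR=90/349; mL=-1585/12913, mR=6820/12913; mL+mR=15/37 → advance +1; mR−mL=8405/12913 → turn +1·90°
n=1: pose=(-8,3,S); sL=45/113, sR=9/29; mL=-729/6554, mR=2322/3277; mL+mR=135/226 → advance +1; mR−mL=5373/6554 → turn +1·90°
n=2: pose=(-8,2,E); sL=18/37, sR=90/173; mL=-1773/6401, mR=6444/6401; mL+mR=27/37 → advance +1; mR−mL=8217/6401 → turn +1·90°
n=3: pose=(-7,2,N); sL=45/146, sR=45/116; mL=-495/2117, mR=5895/8468; mL+mR=135/292 → advance +1; mR−mL=7875/8468 → turn +1·90°
n=4: pose=(-7,3,W); sL=10/37, sR=90/349; mL=-1585/12913, mR=6820/12913; mL+mR=15/37 → advance +1; mR−mL=8405/12913 → turn +1·90°
n=5: pose=(-8,3,S); sL=45/113, sR=9/29; mL=-729/6554, mR=2322/3277; mL+mR=135/226 → advance +1; mR−mL=5373/6554 → turn +1·90°
n=6: pose=(-8,2,E); sL=18/37, sR=90/173; mL=-1773/6401, mR=6444/6401; mL+mR=27/37 → advance +1; mR−mL=8217/6401 → turn +1·90°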